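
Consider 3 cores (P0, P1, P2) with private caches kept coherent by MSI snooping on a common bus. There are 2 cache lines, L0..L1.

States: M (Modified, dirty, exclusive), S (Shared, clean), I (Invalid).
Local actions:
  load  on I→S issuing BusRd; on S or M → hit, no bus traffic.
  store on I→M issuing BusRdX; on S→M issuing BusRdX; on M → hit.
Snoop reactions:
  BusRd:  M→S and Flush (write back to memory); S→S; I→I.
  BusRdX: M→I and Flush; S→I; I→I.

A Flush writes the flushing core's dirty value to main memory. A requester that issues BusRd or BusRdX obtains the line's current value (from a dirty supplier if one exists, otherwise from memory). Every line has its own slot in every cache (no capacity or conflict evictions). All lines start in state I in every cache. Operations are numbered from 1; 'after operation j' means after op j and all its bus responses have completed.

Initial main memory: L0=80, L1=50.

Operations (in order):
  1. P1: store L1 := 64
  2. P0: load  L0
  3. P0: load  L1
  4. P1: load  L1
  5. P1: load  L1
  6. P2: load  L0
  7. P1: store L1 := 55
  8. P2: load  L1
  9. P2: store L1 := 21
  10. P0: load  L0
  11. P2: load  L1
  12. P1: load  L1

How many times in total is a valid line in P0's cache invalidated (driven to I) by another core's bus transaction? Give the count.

invalidations = 1

  op1 P1: store L1 := 64 → I/M/I on L1; bus BusRdX; mem=50
  op2 P0: load  L0 → S/I/I on L0; bus BusRd; mem=80
  op3 P0: load  L1 → S/S/I on L1; bus BusRd Flush; mem=64
  op4 P1: load  L1 → S/S/I on L1; bus (none); mem=64
  op5 P1: load  L1 → S/S/I on L1; bus (none); mem=64
  op6 P2: load  L0 → S/I/S on L0; bus BusRd; mem=80
  op7 P1: store L1 := 55 → I/M/I on L1; bus BusRdX; mem=64
  op8 P2: load  L1 → I/S/S on L1; bus BusRd Flush; mem=55
  op9 P2: store L1 := 21 → I/I/M on L1; bus BusRdX; mem=55
  op10 P0: load  L0 → S/I/S on L0; bus (none); mem=80
  op11 P2: load  L1 → I/I/M on L1; bus (none); mem=55
  op12 P1: load  L1 → I/S/S on L1; bus BusRd Flush; mem=21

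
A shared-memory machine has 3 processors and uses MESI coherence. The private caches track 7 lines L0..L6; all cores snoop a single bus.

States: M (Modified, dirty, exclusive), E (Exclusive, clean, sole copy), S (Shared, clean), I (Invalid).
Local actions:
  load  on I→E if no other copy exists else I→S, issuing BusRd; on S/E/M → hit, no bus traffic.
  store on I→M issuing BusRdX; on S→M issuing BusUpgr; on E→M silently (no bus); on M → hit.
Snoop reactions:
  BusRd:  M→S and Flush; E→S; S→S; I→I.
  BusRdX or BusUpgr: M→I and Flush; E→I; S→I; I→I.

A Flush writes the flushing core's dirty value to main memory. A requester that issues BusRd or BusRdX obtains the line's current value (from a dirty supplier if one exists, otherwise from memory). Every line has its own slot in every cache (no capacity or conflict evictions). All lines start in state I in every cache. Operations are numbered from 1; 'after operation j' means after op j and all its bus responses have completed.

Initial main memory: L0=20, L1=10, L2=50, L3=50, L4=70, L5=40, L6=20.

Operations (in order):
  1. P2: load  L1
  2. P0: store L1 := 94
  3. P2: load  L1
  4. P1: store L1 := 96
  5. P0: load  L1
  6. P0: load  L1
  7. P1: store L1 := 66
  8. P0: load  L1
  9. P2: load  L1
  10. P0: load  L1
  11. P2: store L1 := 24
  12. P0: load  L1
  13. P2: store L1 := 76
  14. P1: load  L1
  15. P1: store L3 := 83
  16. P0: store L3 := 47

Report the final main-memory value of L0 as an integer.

1. P2: load  L1  bus=[BusRd]  L1: P0=I P1=I P2=E  mem[L1]=10
2. P0: store L1 := 94  bus=[BusRdX]  L1: P0=M P1=I P2=I  mem[L1]=10
3. P2: load  L1  bus=[BusRd,Flush]  L1: P0=S P1=I P2=S  mem[L1]=94
4. P1: store L1 := 96  bus=[BusRdX]  L1: P0=I P1=M P2=I  mem[L1]=94
5. P0: load  L1  bus=[BusRd,Flush]  L1: P0=S P1=S P2=I  mem[L1]=96
6. P0: load  L1  bus=[-]  L1: P0=S P1=S P2=I  mem[L1]=96
7. P1: store L1 := 66  bus=[BusUpgr]  L1: P0=I P1=M P2=I  mem[L1]=96
8. P0: load  L1  bus=[BusRd,Flush]  L1: P0=S P1=S P2=I  mem[L1]=66
9. P2: load  L1  bus=[BusRd]  L1: P0=S P1=S P2=S  mem[L1]=66
10. P0: load  L1  bus=[-]  L1: P0=S P1=S P2=S  mem[L1]=66
11. P2: store L1 := 24  bus=[BusUpgr]  L1: P0=I P1=I P2=M  mem[L1]=66
12. P0: load  L1  bus=[BusRd,Flush]  L1: P0=S P1=I P2=S  mem[L1]=24
13. P2: store L1 := 76  bus=[BusUpgr]  L1: P0=I P1=I P2=M  mem[L1]=24
14. P1: load  L1  bus=[BusRd,Flush]  L1: P0=I P1=S P2=S  mem[L1]=76
15. P1: store L3 := 83  bus=[BusRdX]  L3: P0=I P1=M P2=I  mem[L3]=50
16. P0: store L3 := 47  bus=[BusRdX,Flush]  L3: P0=M P1=I P2=I  mem[L3]=83

memory[L0] = 20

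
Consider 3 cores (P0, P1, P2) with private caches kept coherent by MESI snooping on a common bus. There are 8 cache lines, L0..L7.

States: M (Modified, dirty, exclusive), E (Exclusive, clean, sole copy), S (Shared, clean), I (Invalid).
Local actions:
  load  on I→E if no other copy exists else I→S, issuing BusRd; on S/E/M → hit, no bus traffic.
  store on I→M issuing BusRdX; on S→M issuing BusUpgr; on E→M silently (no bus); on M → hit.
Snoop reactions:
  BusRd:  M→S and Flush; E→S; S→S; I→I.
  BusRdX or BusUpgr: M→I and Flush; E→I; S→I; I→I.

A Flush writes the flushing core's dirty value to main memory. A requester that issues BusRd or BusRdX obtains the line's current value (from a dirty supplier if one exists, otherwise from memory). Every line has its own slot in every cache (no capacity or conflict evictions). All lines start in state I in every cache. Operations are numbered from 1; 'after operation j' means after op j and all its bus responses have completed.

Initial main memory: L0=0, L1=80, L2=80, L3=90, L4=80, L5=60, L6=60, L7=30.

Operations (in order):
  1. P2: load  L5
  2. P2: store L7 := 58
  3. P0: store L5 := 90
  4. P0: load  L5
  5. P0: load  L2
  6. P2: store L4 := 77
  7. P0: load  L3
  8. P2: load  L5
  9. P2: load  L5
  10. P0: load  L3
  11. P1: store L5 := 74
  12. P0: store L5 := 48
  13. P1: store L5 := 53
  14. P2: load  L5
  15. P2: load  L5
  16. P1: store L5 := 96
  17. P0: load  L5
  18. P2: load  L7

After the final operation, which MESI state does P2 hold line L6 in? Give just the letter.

1. P2: load  L5  bus=[BusRd]  L5: P0=I P1=I P2=E  mem[L5]=60
2. P2: store L7 := 58  bus=[BusRdX]  L7: P0=I P1=I P2=M  mem[L7]=30
3. P0: store L5 := 90  bus=[BusRdX]  L5: P0=M P1=I P2=I  mem[L5]=60
4. P0: load  L5  bus=[-]  L5: P0=M P1=I P2=I  mem[L5]=60
5. P0: load  L2  bus=[BusRd]  L2: P0=E P1=I P2=I  mem[L2]=80
6. P2: store L4 := 77  bus=[BusRdX]  L4: P0=I P1=I P2=M  mem[L4]=80
7. P0: load  L3  bus=[BusRd]  L3: P0=E P1=I P2=I  mem[L3]=90
8. P2: load  L5  bus=[BusRd,Flush]  L5: P0=S P1=I P2=S  mem[L5]=90
9. P2: load  L5  bus=[-]  L5: P0=S P1=I P2=S  mem[L5]=90
10. P0: load  L3  bus=[-]  L3: P0=E P1=I P2=I  mem[L3]=90
11. P1: store L5 := 74  bus=[BusRdX]  L5: P0=I P1=M P2=I  mem[L5]=90
12. P0: store L5 := 48  bus=[BusRdX,Flush]  L5: P0=M P1=I P2=I  mem[L5]=74
13. P1: store L5 := 53  bus=[BusRdX,Flush]  L5: P0=I P1=M P2=I  mem[L5]=48
14. P2: load  L5  bus=[BusRd,Flush]  L5: P0=I P1=S P2=S  mem[L5]=53
15. P2: load  L5  bus=[-]  L5: P0=I P1=S P2=S  mem[L5]=53
16. P1: store L5 := 96  bus=[BusUpgr]  L5: P0=I P1=M P2=I  mem[L5]=53
17. P0: load  L5  bus=[BusRd,Flush]  L5: P0=S P1=S P2=I  mem[L5]=96
18. P2: load  L7  bus=[-]  L7: P0=I P1=I P2=M  mem[L7]=30

state = I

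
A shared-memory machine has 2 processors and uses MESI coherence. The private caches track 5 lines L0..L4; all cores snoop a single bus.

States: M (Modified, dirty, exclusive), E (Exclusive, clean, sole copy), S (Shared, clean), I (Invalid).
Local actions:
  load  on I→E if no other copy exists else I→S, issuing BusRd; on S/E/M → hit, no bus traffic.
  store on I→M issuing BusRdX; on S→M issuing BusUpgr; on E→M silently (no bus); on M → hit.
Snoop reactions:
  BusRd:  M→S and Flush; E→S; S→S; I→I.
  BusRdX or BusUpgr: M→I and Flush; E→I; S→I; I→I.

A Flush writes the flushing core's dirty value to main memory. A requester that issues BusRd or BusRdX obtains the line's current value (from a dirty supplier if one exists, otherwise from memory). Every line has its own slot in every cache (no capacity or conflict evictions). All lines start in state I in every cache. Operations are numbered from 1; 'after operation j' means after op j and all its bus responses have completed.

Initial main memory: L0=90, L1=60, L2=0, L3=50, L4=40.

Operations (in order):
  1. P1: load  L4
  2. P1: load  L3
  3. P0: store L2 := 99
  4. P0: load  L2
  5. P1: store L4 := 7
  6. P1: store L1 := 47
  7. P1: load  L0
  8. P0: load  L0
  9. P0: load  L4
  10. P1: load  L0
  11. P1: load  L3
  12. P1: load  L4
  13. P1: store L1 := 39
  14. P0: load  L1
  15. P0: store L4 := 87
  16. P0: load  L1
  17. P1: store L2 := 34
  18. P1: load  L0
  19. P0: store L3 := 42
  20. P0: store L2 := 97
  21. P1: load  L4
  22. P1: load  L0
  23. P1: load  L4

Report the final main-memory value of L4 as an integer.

memory[L4] = 87

[1] P1: load  L4 | P0:I, P1:E(40) | bus: BusRd
[2] P1: load  L3 | P0:I, P1:E(50) | bus: BusRd
[3] P0: store L2 := 99 | P0:M(99), P1:I | bus: BusRdX
[4] P0: load  L2 | P0:M(99), P1:I | bus: none
[5] P1: store L4 := 7 | P0:I, P1:M(7) | bus: none
[6] P1: store L1 := 47 | P0:I, P1:M(47) | bus: BusRdX
[7] P1: load  L0 | P0:I, P1:E(90) | bus: BusRd
[8] P0: load  L0 | P0:S(90), P1:S(90) | bus: BusRd
[9] P0: load  L4 | P0:S(7), P1:S(7) | bus: BusRd,Flush
[10] P1: load  L0 | P0:S(90), P1:S(90) | bus: none
[11] P1: load  L3 | P0:I, P1:E(50) | bus: none
[12] P1: load  L4 | P0:S(7), P1:S(7) | bus: none
[13] P1: store L1 := 39 | P0:I, P1:M(39) | bus: none
[14] P0: load  L1 | P0:S(39), P1:S(39) | bus: BusRd,Flush
[15] P0: store L4 := 87 | P0:M(87), P1:I | bus: BusUpgr
[16] P0: load  L1 | P0:S(39), P1:S(39) | bus: none
[17] P1: store L2 := 34 | P0:I, P1:M(34) | bus: BusRdX,Flush
[18] P1: load  L0 | P0:S(90), P1:S(90) | bus: none
[19] P0: store L3 := 42 | P0:M(42), P1:I | bus: BusRdX
[20] P0: store L2 := 97 | P0:M(97), P1:I | bus: BusRdX,Flush
[21] P1: load  L4 | P0:S(87), P1:S(87) | bus: BusRd,Flush
[22] P1: load  L0 | P0:S(90), P1:S(90) | bus: none
[23] P1: load  L4 | P0:S(87), P1:S(87) | bus: none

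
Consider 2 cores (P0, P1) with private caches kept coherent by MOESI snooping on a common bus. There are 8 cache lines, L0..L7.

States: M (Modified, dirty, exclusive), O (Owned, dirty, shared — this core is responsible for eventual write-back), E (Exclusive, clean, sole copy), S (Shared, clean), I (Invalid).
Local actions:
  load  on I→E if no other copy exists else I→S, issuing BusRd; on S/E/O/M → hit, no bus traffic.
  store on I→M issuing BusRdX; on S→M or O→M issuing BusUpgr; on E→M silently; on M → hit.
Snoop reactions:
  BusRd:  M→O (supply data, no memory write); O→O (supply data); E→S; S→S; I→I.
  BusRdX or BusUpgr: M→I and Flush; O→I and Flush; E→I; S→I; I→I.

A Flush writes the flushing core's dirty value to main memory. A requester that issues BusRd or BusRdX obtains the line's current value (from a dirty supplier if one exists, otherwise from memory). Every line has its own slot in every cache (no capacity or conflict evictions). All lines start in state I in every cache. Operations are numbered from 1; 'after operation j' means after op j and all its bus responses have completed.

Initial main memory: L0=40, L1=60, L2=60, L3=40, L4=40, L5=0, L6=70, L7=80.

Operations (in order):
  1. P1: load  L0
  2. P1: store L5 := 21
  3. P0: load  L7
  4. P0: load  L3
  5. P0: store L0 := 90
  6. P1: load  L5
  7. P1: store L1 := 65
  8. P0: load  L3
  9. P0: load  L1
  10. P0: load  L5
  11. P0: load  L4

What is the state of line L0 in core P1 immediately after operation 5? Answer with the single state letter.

state = I

[1] P1: load  L0 | P0:I, P1:E(40) | bus: BusRd
[2] P1: store L5 := 21 | P0:I, P1:M(21) | bus: BusRdX
[3] P0: load  L7 | P0:E(80), P1:I | bus: BusRd
[4] P0: load  L3 | P0:E(40), P1:I | bus: BusRd
[5] P0: store L0 := 90 | P0:M(90), P1:I | bus: BusRdX
[6] P1: load  L5 | P0:I, P1:M(21) | bus: none
[7] P1: store L1 := 65 | P0:I, P1:M(65) | bus: BusRdX
[8] P0: load  L3 | P0:E(40), P1:I | bus: none
[9] P0: load  L1 | P0:S(65), P1:O(65) | bus: BusRd
[10] P0: load  L5 | P0:S(21), P1:O(21) | bus: BusRd
[11] P0: load  L4 | P0:E(40), P1:I | bus: BusRd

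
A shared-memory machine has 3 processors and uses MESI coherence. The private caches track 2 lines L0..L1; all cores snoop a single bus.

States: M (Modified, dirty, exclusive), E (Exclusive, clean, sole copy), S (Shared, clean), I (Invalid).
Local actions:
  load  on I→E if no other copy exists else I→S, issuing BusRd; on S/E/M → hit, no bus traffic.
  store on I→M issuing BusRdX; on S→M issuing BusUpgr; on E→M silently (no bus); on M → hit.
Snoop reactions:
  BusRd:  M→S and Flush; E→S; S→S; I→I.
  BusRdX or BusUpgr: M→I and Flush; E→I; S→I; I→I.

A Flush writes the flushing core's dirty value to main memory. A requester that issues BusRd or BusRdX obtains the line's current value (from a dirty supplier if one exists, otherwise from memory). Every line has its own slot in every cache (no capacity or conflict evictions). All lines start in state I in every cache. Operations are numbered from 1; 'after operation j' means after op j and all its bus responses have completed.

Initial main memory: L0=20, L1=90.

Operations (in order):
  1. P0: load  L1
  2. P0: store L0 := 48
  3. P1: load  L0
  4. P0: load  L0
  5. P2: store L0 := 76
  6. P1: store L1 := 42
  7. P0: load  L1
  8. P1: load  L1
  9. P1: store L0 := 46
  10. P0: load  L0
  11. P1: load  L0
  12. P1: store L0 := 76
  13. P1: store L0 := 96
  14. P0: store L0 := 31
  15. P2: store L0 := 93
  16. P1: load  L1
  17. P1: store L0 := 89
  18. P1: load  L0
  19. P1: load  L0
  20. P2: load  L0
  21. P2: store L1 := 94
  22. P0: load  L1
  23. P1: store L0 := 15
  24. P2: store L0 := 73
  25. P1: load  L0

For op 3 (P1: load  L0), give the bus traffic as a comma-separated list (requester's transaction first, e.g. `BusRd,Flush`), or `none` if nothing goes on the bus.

  op1 P0: load  L1 → E/I/I on L1; bus BusRd; mem=90
  op2 P0: store L0 := 48 → M/I/I on L0; bus BusRdX; mem=20
  op3 P1: load  L0 → S/S/I on L0; bus BusRd Flush; mem=48
  op4 P0: load  L0 → S/S/I on L0; bus (none); mem=48
  op5 P2: store L0 := 76 → I/I/M on L0; bus BusRdX; mem=48
  op6 P1: store L1 := 42 → I/M/I on L1; bus BusRdX; mem=90
  op7 P0: load  L1 → S/S/I on L1; bus BusRd Flush; mem=42
  op8 P1: load  L1 → S/S/I on L1; bus (none); mem=42
  op9 P1: store L0 := 46 → I/M/I on L0; bus BusRdX Flush; mem=76
  op10 P0: load  L0 → S/S/I on L0; bus BusRd Flush; mem=46
  op11 P1: load  L0 → S/S/I on L0; bus (none); mem=46
  op12 P1: store L0 := 76 → I/M/I on L0; bus BusUpgr; mem=46
  op13 P1: store L0 := 96 → I/M/I on L0; bus (none); mem=46
  op14 P0: store L0 := 31 → M/I/I on L0; bus BusRdX Flush; mem=96
  op15 P2: store L0 := 93 → I/I/M on L0; bus BusRdX Flush; mem=31
  op16 P1: load  L1 → S/S/I on L1; bus (none); mem=42
  op17 P1: store L0 := 89 → I/M/I on L0; bus BusRdX Flush; mem=93
  op18 P1: load  L0 → I/M/I on L0; bus (none); mem=93
  op19 P1: load  L0 → I/M/I on L0; bus (none); mem=93
  op20 P2: load  L0 → I/S/S on L0; bus BusRd Flush; mem=89
  op21 P2: store L1 := 94 → I/I/M on L1; bus BusRdX; mem=42
  op22 P0: load  L1 → S/I/S on L1; bus BusRd Flush; mem=94
  op23 P1: store L0 := 15 → I/M/I on L0; bus BusUpgr; mem=89
  op24 P2: store L0 := 73 → I/I/M on L0; bus BusRdX Flush; mem=15
  op25 P1: load  L0 → I/S/S on L0; bus BusRd Flush; mem=73

bus = BusRd,Flush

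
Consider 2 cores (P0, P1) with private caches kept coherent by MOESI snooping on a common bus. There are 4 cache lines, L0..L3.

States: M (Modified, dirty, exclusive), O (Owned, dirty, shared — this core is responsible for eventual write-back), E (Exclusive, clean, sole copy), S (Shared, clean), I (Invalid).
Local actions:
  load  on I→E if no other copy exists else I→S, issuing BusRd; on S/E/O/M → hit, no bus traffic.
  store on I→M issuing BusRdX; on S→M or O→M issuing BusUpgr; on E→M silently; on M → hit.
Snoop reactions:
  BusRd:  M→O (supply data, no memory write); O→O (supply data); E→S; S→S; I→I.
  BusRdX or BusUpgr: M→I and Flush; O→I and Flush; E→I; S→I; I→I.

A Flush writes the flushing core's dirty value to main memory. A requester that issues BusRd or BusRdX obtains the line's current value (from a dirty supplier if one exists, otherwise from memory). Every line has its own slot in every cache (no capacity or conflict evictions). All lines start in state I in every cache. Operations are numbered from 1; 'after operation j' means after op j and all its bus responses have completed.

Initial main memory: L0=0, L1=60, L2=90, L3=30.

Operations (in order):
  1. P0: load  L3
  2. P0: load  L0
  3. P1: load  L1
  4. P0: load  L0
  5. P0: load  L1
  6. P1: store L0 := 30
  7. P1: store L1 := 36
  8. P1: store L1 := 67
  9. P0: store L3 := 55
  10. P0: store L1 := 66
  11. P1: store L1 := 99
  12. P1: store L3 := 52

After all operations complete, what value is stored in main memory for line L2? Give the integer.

1. P0: load  L3  bus=[BusRd]  L3: P0=E P1=I  mem[L3]=30
2. P0: load  L0  bus=[BusRd]  L0: P0=E P1=I  mem[L0]=0
3. P1: load  L1  bus=[BusRd]  L1: P0=I P1=E  mem[L1]=60
4. P0: load  L0  bus=[-]  L0: P0=E P1=I  mem[L0]=0
5. P0: load  L1  bus=[BusRd]  L1: P0=S P1=S  mem[L1]=60
6. P1: store L0 := 30  bus=[BusRdX]  L0: P0=I P1=M  mem[L0]=0
7. P1: store L1 := 36  bus=[BusUpgr]  L1: P0=I P1=M  mem[L1]=60
8. P1: store L1 := 67  bus=[-]  L1: P0=I P1=M  mem[L1]=60
9. P0: store L3 := 55  bus=[-]  L3: P0=M P1=I  mem[L3]=30
10. P0: store L1 := 66  bus=[BusRdX,Flush]  L1: P0=M P1=I  mem[L1]=67
11. P1: store L1 := 99  bus=[BusRdX,Flush]  L1: P0=I P1=M  mem[L1]=66
12. P1: store L3 := 52  bus=[BusRdX,Flush]  L3: P0=I P1=M  mem[L3]=55

memory[L2] = 90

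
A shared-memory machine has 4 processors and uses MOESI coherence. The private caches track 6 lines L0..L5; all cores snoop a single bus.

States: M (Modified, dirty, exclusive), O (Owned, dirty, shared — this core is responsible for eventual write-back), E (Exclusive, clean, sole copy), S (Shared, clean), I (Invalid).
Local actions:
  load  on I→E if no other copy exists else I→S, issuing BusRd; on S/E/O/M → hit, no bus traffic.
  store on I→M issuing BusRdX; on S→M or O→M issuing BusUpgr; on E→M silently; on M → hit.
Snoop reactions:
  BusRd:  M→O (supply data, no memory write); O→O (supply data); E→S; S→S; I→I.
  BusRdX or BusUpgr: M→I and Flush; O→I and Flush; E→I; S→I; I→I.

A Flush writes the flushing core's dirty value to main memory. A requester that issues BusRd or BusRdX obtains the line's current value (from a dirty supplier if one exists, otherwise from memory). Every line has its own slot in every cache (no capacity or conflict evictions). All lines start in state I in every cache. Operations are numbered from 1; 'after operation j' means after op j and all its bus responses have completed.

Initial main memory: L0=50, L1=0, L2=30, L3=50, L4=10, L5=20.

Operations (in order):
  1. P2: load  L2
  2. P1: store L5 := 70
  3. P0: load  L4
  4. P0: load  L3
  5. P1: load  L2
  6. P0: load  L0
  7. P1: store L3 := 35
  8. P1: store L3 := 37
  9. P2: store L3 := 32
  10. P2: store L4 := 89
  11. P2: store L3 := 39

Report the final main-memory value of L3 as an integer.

memory[L3] = 37

step 1: P2: load  L2  ⟶  IIEI  (L2)  txn=BusRd  M[L2]=30
step 2: P1: store L5 := 70  ⟶  IMII  (L5)  txn=BusRdX  M[L5]=20
step 3: P0: load  L4  ⟶  EIII  (L4)  txn=BusRd  M[L4]=10
step 4: P0: load  L3  ⟶  EIII  (L3)  txn=BusRd  M[L3]=50
step 5: P1: load  L2  ⟶  ISSI  (L2)  txn=BusRd  M[L2]=30
step 6: P0: load  L0  ⟶  EIII  (L0)  txn=BusRd  M[L0]=50
step 7: P1: store L3 := 35  ⟶  IMII  (L3)  txn=BusRdX  M[L3]=50
step 8: P1: store L3 := 37  ⟶  IMII  (L3)  txn=∅  M[L3]=50
step 9: P2: store L3 := 32  ⟶  IIMI  (L3)  txn=BusRdX+Flush  M[L3]=37
step 10: P2: store L4 := 89  ⟶  IIMI  (L4)  txn=BusRdX  M[L4]=10
step 11: P2: store L3 := 39  ⟶  IIMI  (L3)  txn=∅  M[L3]=37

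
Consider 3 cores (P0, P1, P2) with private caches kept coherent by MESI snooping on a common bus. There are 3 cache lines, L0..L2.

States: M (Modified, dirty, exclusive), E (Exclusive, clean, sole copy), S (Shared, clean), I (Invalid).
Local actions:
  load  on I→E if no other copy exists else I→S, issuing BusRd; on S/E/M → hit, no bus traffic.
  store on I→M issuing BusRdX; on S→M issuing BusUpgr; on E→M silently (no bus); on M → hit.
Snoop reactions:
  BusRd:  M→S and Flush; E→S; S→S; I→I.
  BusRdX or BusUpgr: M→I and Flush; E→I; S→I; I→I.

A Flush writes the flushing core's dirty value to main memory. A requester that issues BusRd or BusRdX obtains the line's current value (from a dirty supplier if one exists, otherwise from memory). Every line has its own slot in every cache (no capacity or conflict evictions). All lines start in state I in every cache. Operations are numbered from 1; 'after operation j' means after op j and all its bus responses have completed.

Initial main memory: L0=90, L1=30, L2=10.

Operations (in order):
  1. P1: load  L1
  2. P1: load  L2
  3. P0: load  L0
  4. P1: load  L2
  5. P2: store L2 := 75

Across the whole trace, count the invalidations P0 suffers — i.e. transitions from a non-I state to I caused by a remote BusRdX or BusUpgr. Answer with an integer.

step 1: P1: load  L1  ⟶  IEI  (L1)  txn=BusRd  M[L1]=30
step 2: P1: load  L2  ⟶  IEI  (L2)  txn=BusRd  M[L2]=10
step 3: P0: load  L0  ⟶  EII  (L0)  txn=BusRd  M[L0]=90
step 4: P1: load  L2  ⟶  IEI  (L2)  txn=∅  M[L2]=10
step 5: P2: store L2 := 75  ⟶  IIM  (L2)  txn=BusRdX  M[L2]=10

invalidations = 0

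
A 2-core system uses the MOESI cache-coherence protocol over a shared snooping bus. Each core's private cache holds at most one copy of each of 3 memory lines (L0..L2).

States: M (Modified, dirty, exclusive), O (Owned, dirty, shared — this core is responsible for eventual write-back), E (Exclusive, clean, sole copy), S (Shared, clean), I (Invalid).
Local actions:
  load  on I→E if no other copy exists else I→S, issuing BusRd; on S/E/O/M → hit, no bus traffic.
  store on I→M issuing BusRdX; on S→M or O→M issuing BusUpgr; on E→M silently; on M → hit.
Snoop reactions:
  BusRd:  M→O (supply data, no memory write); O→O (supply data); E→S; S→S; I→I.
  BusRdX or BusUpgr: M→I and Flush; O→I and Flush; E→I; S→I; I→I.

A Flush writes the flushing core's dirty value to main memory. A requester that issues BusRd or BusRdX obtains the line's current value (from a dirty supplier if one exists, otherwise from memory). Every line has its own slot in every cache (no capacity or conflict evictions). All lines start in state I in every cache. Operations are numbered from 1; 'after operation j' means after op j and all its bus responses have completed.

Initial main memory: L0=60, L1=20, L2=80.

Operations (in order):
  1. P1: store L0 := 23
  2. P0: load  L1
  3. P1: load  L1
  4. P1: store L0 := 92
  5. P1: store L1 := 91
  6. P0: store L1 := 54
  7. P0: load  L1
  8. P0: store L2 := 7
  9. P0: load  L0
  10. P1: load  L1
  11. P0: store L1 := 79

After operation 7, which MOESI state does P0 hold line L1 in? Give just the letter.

  op1 P1: store L0 := 23 → I/M on L0; bus BusRdX; mem=60
  op2 P0: load  L1 → E/I on L1; bus BusRd; mem=20
  op3 P1: load  L1 → S/S on L1; bus BusRd; mem=20
  op4 P1: store L0 := 92 → I/M on L0; bus (none); mem=60
  op5 P1: store L1 := 91 → I/M on L1; bus BusUpgr; mem=20
  op6 P0: store L1 := 54 → M/I on L1; bus BusRdX Flush; mem=91
  op7 P0: load  L1 → M/I on L1; bus (none); mem=91
  op8 P0: store L2 := 7 → M/I on L2; bus BusRdX; mem=80
  op9 P0: load  L0 → S/O on L0; bus BusRd; mem=60
  op10 P1: load  L1 → O/S on L1; bus BusRd; mem=91
  op11 P0: store L1 := 79 → M/I on L1; bus BusUpgr; mem=91

state = M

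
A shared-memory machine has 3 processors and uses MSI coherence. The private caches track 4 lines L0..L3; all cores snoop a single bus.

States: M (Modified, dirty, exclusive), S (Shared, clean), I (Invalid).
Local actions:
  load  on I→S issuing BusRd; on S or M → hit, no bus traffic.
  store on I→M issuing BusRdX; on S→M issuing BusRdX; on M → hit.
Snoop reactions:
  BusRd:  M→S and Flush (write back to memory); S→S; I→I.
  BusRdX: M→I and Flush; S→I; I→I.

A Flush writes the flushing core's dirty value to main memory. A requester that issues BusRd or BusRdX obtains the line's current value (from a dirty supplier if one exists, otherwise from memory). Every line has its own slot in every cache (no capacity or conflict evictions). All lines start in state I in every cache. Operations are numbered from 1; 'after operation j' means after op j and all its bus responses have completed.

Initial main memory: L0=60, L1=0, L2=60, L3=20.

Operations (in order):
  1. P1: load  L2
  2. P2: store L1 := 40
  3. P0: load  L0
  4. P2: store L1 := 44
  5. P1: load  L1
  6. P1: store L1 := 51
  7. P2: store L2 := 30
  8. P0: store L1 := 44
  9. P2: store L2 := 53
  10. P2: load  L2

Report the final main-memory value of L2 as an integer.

memory[L2] = 60

[1] P1: load  L2 | P0:I, P1:S(60), P2:I | bus: BusRd
[2] P2: store L1 := 40 | P0:I, P1:I, P2:M(40) | bus: BusRdX
[3] P0: load  L0 | P0:S(60), P1:I, P2:I | bus: BusRd
[4] P2: store L1 := 44 | P0:I, P1:I, P2:M(44) | bus: none
[5] P1: load  L1 | P0:I, P1:S(44), P2:S(44) | bus: BusRd,Flush
[6] P1: store L1 := 51 | P0:I, P1:M(51), P2:I | bus: BusRdX
[7] P2: store L2 := 30 | P0:I, P1:I, P2:M(30) | bus: BusRdX
[8] P0: store L1 := 44 | P0:M(44), P1:I, P2:I | bus: BusRdX,Flush
[9] P2: store L2 := 53 | P0:I, P1:I, P2:M(53) | bus: none
[10] P2: load  L2 | P0:I, P1:I, P2:M(53) | bus: none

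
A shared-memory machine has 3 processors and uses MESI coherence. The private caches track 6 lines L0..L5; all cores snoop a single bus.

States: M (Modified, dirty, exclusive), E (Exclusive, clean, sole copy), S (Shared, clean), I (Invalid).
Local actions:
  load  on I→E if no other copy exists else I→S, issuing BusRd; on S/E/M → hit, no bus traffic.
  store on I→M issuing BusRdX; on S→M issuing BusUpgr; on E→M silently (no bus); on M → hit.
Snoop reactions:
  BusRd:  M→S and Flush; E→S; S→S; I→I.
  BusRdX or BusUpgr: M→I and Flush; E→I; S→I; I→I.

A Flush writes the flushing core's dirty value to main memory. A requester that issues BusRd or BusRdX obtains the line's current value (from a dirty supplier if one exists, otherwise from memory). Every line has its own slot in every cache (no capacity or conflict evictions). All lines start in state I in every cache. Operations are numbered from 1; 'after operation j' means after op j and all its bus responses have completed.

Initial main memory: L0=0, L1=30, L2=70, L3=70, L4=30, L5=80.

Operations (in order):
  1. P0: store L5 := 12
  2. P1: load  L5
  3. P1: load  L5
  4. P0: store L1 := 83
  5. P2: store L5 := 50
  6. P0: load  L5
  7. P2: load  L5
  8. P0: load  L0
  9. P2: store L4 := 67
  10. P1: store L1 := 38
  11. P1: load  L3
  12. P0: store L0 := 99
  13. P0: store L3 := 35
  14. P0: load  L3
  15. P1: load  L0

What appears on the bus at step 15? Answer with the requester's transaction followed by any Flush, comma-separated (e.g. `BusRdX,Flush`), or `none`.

[1] P0: store L5 := 12 | P0:M(12), P1:I, P2:I | bus: BusRdX
[2] P1: load  L5 | P0:S(12), P1:S(12), P2:I | bus: BusRd,Flush
[3] P1: load  L5 | P0:S(12), P1:S(12), P2:I | bus: none
[4] P0: store L1 := 83 | P0:M(83), P1:I, P2:I | bus: BusRdX
[5] P2: store L5 := 50 | P0:I, P1:I, P2:M(50) | bus: BusRdX
[6] P0: load  L5 | P0:S(50), P1:I, P2:S(50) | bus: BusRd,Flush
[7] P2: load  L5 | P0:S(50), P1:I, P2:S(50) | bus: none
[8] P0: load  L0 | P0:E(0), P1:I, P2:I | bus: BusRd
[9] P2: store L4 := 67 | P0:I, P1:I, P2:M(67) | bus: BusRdX
[10] P1: store L1 := 38 | P0:I, P1:M(38), P2:I | bus: BusRdX,Flush
[11] P1: load  L3 | P0:I, P1:E(70), P2:I | bus: BusRd
[12] P0: store L0 := 99 | P0:M(99), P1:I, P2:I | bus: none
[13] P0: store L3 := 35 | P0:M(35), P1:I, P2:I | bus: BusRdX
[14] P0: load  L3 | P0:M(35), P1:I, P2:I | bus: none
[15] P1: load  L0 | P0:S(99), P1:S(99), P2:I | bus: BusRd,Flush

bus = BusRd,Flush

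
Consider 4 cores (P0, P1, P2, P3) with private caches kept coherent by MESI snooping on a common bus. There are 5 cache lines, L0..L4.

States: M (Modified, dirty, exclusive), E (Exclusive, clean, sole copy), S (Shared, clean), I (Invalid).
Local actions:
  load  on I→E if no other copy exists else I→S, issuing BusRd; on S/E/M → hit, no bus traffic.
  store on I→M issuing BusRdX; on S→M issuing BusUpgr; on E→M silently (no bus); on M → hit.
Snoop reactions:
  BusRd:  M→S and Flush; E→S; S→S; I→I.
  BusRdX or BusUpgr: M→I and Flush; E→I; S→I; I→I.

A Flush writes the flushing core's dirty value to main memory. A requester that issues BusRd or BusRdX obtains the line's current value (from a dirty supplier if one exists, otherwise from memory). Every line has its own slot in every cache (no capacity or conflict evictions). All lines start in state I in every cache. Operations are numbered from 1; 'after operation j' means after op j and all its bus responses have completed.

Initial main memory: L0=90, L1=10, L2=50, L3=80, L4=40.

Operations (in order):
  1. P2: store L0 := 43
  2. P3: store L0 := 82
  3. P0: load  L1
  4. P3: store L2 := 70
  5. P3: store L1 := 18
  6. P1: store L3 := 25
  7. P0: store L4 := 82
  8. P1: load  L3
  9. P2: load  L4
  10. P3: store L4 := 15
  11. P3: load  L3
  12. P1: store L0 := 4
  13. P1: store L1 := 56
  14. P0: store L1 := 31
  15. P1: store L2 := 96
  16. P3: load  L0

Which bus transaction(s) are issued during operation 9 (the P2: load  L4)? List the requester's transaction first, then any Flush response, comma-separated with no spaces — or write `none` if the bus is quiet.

  op1 P2: store L0 := 43 → I/I/M/I on L0; bus BusRdX; mem=90
  op2 P3: store L0 := 82 → I/I/I/M on L0; bus BusRdX Flush; mem=43
  op3 P0: load  L1 → E/I/I/I on L1; bus BusRd; mem=10
  op4 P3: store L2 := 70 → I/I/I/M on L2; bus BusRdX; mem=50
  op5 P3: store L1 := 18 → I/I/I/M on L1; bus BusRdX; mem=10
  op6 P1: store L3 := 25 → I/M/I/I on L3; bus BusRdX; mem=80
  op7 P0: store L4 := 82 → M/I/I/I on L4; bus BusRdX; mem=40
  op8 P1: load  L3 → I/M/I/I on L3; bus (none); mem=80
  op9 P2: load  L4 → S/I/S/I on L4; bus BusRd Flush; mem=82
  op10 P3: store L4 := 15 → I/I/I/M on L4; bus BusRdX; mem=82
  op11 P3: load  L3 → I/S/I/S on L3; bus BusRd Flush; mem=25
  op12 P1: store L0 := 4 → I/M/I/I on L0; bus BusRdX Flush; mem=82
  op13 P1: store L1 := 56 → I/M/I/I on L1; bus BusRdX Flush; mem=18
  op14 P0: store L1 := 31 → M/I/I/I on L1; bus BusRdX Flush; mem=56
  op15 P1: store L2 := 96 → I/M/I/I on L2; bus BusRdX Flush; mem=70
  op16 P3: load  L0 → I/S/I/S on L0; bus BusRd Flush; mem=4

bus = BusRd,Flush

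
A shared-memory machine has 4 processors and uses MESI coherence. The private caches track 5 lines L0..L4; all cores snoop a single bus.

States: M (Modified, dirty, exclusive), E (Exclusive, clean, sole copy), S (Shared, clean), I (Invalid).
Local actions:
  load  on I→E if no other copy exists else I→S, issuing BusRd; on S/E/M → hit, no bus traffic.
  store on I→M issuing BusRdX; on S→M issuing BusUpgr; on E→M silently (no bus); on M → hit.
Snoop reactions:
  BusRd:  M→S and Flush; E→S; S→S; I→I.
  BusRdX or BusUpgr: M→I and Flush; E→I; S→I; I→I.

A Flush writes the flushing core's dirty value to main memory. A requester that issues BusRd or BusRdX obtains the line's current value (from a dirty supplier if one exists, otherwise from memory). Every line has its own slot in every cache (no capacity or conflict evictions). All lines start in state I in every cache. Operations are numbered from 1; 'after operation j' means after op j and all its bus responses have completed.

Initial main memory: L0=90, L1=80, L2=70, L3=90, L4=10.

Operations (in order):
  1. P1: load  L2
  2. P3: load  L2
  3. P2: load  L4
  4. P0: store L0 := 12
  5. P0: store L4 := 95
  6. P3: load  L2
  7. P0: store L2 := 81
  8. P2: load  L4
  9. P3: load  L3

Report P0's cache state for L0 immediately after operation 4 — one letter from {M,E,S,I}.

state = M

  op1 P1: load  L2 → I/E/I/I on L2; bus BusRd; mem=70
  op2 P3: load  L2 → I/S/I/S on L2; bus BusRd; mem=70
  op3 P2: load  L4 → I/I/E/I on L4; bus BusRd; mem=10
  op4 P0: store L0 := 12 → M/I/I/I on L0; bus BusRdX; mem=90
  op5 P0: store L4 := 95 → M/I/I/I on L4; bus BusRdX; mem=10
  op6 P3: load  L2 → I/S/I/S on L2; bus (none); mem=70
  op7 P0: store L2 := 81 → M/I/I/I on L2; bus BusRdX; mem=70
  op8 P2: load  L4 → S/I/S/I on L4; bus BusRd Flush; mem=95
  op9 P3: load  L3 → I/I/I/E on L3; bus BusRd; mem=90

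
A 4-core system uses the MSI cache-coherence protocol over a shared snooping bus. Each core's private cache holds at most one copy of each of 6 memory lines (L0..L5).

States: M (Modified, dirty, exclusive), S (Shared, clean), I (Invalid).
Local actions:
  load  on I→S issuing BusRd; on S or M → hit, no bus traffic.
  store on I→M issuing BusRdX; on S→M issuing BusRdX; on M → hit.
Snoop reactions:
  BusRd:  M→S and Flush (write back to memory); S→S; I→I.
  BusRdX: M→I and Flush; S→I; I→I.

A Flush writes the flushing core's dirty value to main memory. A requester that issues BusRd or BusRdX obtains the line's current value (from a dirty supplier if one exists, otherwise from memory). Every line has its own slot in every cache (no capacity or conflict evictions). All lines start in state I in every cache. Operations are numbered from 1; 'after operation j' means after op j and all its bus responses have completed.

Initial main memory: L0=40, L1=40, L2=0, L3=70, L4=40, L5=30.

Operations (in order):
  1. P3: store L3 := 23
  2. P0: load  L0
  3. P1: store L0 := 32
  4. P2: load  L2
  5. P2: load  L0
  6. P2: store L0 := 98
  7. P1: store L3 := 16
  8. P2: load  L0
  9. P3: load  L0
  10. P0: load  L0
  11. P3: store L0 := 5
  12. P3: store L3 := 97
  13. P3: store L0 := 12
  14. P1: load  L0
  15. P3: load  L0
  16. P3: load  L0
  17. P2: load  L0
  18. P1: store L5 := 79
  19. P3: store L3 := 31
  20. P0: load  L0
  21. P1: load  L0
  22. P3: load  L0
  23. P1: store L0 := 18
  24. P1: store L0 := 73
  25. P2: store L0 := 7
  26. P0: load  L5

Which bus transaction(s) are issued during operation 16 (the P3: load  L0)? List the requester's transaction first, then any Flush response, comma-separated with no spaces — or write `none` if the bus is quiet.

bus = none

  op1 P3: store L3 := 23 → I/I/I/M on L3; bus BusRdX; mem=70
  op2 P0: load  L0 → S/I/I/I on L0; bus BusRd; mem=40
  op3 P1: store L0 := 32 → I/M/I/I on L0; bus BusRdX; mem=40
  op4 P2: load  L2 → I/I/S/I on L2; bus BusRd; mem=0
  op5 P2: load  L0 → I/S/S/I on L0; bus BusRd Flush; mem=32
  op6 P2: store L0 := 98 → I/I/M/I on L0; bus BusRdX; mem=32
  op7 P1: store L3 := 16 → I/M/I/I on L3; bus BusRdX Flush; mem=23
  op8 P2: load  L0 → I/I/M/I on L0; bus (none); mem=32
  op9 P3: load  L0 → I/I/S/S on L0; bus BusRd Flush; mem=98
  op10 P0: load  L0 → S/I/S/S on L0; bus BusRd; mem=98
  op11 P3: store L0 := 5 → I/I/I/M on L0; bus BusRdX; mem=98
  op12 P3: store L3 := 97 → I/I/I/M on L3; bus BusRdX Flush; mem=16
  op13 P3: store L0 := 12 → I/I/I/M on L0; bus (none); mem=98
  op14 P1: load  L0 → I/S/I/S on L0; bus BusRd Flush; mem=12
  op15 P3: load  L0 → I/S/I/S on L0; bus (none); mem=12
  op16 P3: load  L0 → I/S/I/S on L0; bus (none); mem=12
  op17 P2: load  L0 → I/S/S/S on L0; bus BusRd; mem=12
  op18 P1: store L5 := 79 → I/M/I/I on L5; bus BusRdX; mem=30
  op19 P3: store L3 := 31 → I/I/I/M on L3; bus (none); mem=16
  op20 P0: load  L0 → S/S/S/S on L0; bus BusRd; mem=12
  op21 P1: load  L0 → S/S/S/S on L0; bus (none); mem=12
  op22 P3: load  L0 → S/S/S/S on L0; bus (none); mem=12
  op23 P1: store L0 := 18 → I/M/I/I on L0; bus BusRdX; mem=12
  op24 P1: store L0 := 73 → I/M/I/I on L0; bus (none); mem=12
  op25 P2: store L0 := 7 → I/I/M/I on L0; bus BusRdX Flush; mem=73
  op26 P0: load  L5 → S/S/I/I on L5; bus BusRd Flush; mem=79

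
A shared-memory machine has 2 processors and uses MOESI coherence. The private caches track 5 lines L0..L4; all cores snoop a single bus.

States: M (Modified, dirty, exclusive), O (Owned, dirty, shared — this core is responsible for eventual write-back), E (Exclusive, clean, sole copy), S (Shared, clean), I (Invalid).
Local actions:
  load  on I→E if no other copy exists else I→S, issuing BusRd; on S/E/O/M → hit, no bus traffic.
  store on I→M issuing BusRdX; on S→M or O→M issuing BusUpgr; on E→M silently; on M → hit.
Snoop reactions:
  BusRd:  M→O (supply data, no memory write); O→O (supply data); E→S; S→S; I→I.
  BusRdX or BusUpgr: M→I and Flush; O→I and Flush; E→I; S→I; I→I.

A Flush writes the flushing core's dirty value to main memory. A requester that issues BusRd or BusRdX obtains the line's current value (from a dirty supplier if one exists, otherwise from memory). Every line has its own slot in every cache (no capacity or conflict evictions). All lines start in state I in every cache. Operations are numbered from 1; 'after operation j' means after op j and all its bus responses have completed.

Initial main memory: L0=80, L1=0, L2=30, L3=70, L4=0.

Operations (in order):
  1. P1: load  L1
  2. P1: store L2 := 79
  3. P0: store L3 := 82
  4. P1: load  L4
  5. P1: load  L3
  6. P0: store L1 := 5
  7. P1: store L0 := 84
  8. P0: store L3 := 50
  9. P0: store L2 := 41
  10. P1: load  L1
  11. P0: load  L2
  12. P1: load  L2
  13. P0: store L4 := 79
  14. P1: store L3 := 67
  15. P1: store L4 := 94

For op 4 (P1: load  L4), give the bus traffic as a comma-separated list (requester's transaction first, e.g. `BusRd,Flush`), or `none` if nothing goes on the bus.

[1] P1: load  L1 | P0:I, P1:E(0) | bus: BusRd
[2] P1: store L2 := 79 | P0:I, P1:M(79) | bus: BusRdX
[3] P0: store L3 := 82 | P0:M(82), P1:I | bus: BusRdX
[4] P1: load  L4 | P0:I, P1:E(0) | bus: BusRd
[5] P1: load  L3 | P0:O(82), P1:S(82) | bus: BusRd
[6] P0: store L1 := 5 | P0:M(5), P1:I | bus: BusRdX
[7] P1: store L0 := 84 | P0:I, P1:M(84) | bus: BusRdX
[8] P0: store L3 := 50 | P0:M(50), P1:I | bus: BusUpgr
[9] P0: store L2 := 41 | P0:M(41), P1:I | bus: BusRdX,Flush
[10] P1: load  L1 | P0:O(5), P1:S(5) | bus: BusRd
[11] P0: load  L2 | P0:M(41), P1:I | bus: none
[12] P1: load  L2 | P0:O(41), P1:S(41) | bus: BusRd
[13] P0: store L4 := 79 | P0:M(79), P1:I | bus: BusRdX
[14] P1: store L3 := 67 | P0:I, P1:M(67) | bus: BusRdX,Flush
[15] P1: store L4 := 94 | P0:I, P1:M(94) | bus: BusRdX,Flush

bus = BusRd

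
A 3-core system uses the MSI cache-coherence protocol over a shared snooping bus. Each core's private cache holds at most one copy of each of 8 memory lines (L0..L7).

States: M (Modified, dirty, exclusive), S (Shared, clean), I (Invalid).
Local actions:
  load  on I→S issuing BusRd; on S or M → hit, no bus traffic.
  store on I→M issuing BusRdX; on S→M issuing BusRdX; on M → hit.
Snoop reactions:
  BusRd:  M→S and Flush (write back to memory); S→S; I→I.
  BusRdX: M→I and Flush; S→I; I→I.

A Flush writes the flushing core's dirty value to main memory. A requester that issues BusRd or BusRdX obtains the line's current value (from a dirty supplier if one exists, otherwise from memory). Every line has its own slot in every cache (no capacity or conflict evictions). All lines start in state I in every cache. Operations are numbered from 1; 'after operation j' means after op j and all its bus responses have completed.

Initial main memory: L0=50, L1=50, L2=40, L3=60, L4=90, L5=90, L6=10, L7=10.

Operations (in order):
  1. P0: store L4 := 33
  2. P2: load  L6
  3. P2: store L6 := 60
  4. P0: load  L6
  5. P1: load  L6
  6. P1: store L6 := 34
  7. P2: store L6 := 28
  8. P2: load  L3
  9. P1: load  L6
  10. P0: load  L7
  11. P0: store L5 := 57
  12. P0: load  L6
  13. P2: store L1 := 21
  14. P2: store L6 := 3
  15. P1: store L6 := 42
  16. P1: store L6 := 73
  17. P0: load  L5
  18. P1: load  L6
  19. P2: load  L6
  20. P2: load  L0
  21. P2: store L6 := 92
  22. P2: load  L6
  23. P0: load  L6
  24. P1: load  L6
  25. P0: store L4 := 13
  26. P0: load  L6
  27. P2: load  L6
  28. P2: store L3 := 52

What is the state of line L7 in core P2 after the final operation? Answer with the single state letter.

state = I

step 1: P0: store L4 := 33  ⟶  MII  (L4)  txn=BusRdX  M[L4]=90
step 2: P2: load  L6  ⟶  IIS  (L6)  txn=BusRd  M[L6]=10
step 3: P2: store L6 := 60  ⟶  IIM  (L6)  txn=BusRdX  M[L6]=10
step 4: P0: load  L6  ⟶  SIS  (L6)  txn=BusRd+Flush  M[L6]=60
step 5: P1: load  L6  ⟶  SSS  (L6)  txn=BusRd  M[L6]=60
step 6: P1: store L6 := 34  ⟶  IMI  (L6)  txn=BusRdX  M[L6]=60
step 7: P2: store L6 := 28  ⟶  IIM  (L6)  txn=BusRdX+Flush  M[L6]=34
step 8: P2: load  L3  ⟶  IIS  (L3)  txn=BusRd  M[L3]=60
step 9: P1: load  L6  ⟶  ISS  (L6)  txn=BusRd+Flush  M[L6]=28
step 10: P0: load  L7  ⟶  SII  (L7)  txn=BusRd  M[L7]=10
step 11: P0: store L5 := 57  ⟶  MII  (L5)  txn=BusRdX  M[L5]=90
step 12: P0: load  L6  ⟶  SSS  (L6)  txn=BusRd  M[L6]=28
step 13: P2: store L1 := 21  ⟶  IIM  (L1)  txn=BusRdX  M[L1]=50
step 14: P2: store L6 := 3  ⟶  IIM  (L6)  txn=BusRdX  M[L6]=28
step 15: P1: store L6 := 42  ⟶  IMI  (L6)  txn=BusRdX+Flush  M[L6]=3
step 16: P1: store L6 := 73  ⟶  IMI  (L6)  txn=∅  M[L6]=3
step 17: P0: load  L5  ⟶  MII  (L5)  txn=∅  M[L5]=90
step 18: P1: load  L6  ⟶  IMI  (L6)  txn=∅  M[L6]=3
step 19: P2: load  L6  ⟶  ISS  (L6)  txn=BusRd+Flush  M[L6]=73
step 20: P2: load  L0  ⟶  IIS  (L0)  txn=BusRd  M[L0]=50
step 21: P2: store L6 := 92  ⟶  IIM  (L6)  txn=BusRdX  M[L6]=73
step 22: P2: load  L6  ⟶  IIM  (L6)  txn=∅  M[L6]=73
step 23: P0: load  L6  ⟶  SIS  (L6)  txn=BusRd+Flush  M[L6]=92
step 24: P1: load  L6  ⟶  SSS  (L6)  txn=BusRd  M[L6]=92
step 25: P0: store L4 := 13  ⟶  MII  (L4)  txn=∅  M[L4]=90
step 26: P0: load  L6  ⟶  SSS  (L6)  txn=∅  M[L6]=92
step 27: P2: load  L6  ⟶  SSS  (L6)  txn=∅  M[L6]=92
step 28: P2: store L3 := 52  ⟶  IIM  (L3)  txn=BusRdX  M[L3]=60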